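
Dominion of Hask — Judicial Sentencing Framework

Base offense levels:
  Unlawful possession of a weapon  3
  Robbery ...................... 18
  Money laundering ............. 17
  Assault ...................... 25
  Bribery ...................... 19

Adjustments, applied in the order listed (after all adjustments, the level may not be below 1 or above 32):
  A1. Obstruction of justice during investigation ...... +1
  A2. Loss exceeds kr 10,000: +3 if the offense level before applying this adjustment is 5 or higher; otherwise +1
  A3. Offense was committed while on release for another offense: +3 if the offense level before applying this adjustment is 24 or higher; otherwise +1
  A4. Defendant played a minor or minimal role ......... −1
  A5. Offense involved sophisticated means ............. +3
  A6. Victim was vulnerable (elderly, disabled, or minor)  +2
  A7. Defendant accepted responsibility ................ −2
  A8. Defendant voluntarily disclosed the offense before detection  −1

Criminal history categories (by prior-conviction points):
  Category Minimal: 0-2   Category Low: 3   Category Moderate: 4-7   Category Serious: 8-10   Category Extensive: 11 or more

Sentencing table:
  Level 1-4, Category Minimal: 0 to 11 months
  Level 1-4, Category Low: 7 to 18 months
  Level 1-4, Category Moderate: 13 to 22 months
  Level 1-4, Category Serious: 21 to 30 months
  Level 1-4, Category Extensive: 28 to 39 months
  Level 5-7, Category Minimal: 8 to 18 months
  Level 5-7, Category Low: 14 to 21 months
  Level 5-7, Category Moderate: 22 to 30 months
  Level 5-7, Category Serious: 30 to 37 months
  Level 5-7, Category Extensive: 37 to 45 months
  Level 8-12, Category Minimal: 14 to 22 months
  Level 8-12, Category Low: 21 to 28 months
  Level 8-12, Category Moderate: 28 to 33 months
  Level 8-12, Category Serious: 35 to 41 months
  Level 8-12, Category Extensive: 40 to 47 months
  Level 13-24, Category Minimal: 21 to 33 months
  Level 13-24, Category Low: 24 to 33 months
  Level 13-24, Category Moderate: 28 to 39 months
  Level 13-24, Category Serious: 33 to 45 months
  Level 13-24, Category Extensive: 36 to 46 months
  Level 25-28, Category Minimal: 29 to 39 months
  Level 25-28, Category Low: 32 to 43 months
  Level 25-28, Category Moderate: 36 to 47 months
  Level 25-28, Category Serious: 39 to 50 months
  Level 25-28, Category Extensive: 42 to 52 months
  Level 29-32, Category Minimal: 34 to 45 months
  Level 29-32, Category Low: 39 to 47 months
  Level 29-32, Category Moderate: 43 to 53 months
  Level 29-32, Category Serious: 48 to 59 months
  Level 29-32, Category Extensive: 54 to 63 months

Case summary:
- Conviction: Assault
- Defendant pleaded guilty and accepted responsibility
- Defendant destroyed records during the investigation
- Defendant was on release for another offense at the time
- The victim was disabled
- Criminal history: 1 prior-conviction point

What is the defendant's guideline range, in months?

Base offense level for assault: 25.
A1 applies: 25 + 1 = 26.
A2 does not apply.
A3 applies (level before this adjustment is 26 ≥ 24, so +3): 26 + 3 = 29.
A5 does not apply.
A6 applies: 29 + 2 = 31.
A7 applies: 31 − 2 = 29.
A8 does not apply.
Final offense level: 29.
Criminal history: 1 prior point → Category Minimal (0-2).
Level 29 falls in the 29-32 band.
Grid: Level 29-32 × Category Minimal = 34-45 months.

34-45 months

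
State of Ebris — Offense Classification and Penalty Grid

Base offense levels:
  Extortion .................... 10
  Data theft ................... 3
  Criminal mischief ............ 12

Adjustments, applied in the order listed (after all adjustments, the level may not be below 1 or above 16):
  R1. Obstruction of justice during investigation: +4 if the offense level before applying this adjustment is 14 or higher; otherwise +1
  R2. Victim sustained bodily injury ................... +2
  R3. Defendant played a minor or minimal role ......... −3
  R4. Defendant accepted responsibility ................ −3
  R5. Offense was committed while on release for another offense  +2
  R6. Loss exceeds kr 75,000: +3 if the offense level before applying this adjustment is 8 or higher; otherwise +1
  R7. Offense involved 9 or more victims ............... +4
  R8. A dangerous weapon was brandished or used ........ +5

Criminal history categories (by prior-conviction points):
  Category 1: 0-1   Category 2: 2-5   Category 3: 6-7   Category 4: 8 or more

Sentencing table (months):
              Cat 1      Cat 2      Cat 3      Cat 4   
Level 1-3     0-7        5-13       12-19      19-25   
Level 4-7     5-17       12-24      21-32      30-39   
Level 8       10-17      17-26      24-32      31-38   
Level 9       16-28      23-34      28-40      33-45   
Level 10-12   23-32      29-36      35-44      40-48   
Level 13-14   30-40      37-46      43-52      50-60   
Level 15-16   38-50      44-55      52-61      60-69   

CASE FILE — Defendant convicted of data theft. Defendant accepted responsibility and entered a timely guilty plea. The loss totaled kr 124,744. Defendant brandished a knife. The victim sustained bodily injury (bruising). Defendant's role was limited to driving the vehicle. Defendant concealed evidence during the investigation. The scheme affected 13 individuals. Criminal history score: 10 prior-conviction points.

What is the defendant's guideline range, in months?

40-48 months

Base offense level for data theft: 3.
R1 applies (level before this adjustment is 3 < 14, so +1): 3 + 1 = 4.
R2 applies: 4 + 2 = 6.
R3 applies: 6 − 3 = 3.
R4 applies: 3 − 3 = 0.
R5 does not apply.
R6 applies (level before this adjustment is 0 < 8, so +1): 0 + 1 = 1.
R7 applies: 1 + 4 = 5.
R8 applies: 5 + 5 = 10.
Final offense level: 10.
Criminal history: 10 prior points → Category 4 (8+).
Level 10 falls in the 10-12 band.
Grid: Level 10-12 × Category 4 = 40-48 months.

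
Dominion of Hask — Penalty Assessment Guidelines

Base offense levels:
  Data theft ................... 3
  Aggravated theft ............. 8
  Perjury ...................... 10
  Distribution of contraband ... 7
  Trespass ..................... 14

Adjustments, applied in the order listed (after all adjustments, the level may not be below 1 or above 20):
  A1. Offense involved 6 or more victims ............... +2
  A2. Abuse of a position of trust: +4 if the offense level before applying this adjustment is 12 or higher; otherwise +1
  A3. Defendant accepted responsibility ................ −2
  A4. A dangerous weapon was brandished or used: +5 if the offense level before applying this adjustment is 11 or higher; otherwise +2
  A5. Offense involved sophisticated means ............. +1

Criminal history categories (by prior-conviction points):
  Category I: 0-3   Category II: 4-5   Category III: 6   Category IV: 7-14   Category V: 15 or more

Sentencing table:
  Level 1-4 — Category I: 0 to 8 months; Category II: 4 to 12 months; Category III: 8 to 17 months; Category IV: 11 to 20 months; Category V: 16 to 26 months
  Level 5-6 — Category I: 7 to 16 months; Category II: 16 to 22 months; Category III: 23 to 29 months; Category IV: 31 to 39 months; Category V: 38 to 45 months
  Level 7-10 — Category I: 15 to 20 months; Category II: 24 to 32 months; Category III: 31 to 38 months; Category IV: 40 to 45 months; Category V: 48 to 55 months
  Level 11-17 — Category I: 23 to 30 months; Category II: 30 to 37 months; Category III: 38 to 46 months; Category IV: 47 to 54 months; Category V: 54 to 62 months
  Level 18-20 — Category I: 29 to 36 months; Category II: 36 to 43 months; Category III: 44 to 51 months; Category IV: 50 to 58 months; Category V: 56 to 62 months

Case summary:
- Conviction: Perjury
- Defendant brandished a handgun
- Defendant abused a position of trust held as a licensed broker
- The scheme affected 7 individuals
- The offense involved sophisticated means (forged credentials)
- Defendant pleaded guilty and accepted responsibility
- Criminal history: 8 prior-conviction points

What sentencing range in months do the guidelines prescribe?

Base offense level for perjury: 10.
A1 applies: 10 + 2 = 12.
A2 applies (level before this adjustment is 12 ≥ 12, so +4): 12 + 4 = 16.
A3 applies: 16 − 2 = 14.
A4 applies (level before this adjustment is 14 ≥ 11, so +5): 14 + 5 = 19.
A5 applies: 19 + 1 = 20.
Final offense level: 20.
Criminal history: 8 prior points → Category IV (7-14).
Level 20 falls in the 18-20 band.
Grid: Level 18-20 × Category IV = 50-58 months.

50-58 months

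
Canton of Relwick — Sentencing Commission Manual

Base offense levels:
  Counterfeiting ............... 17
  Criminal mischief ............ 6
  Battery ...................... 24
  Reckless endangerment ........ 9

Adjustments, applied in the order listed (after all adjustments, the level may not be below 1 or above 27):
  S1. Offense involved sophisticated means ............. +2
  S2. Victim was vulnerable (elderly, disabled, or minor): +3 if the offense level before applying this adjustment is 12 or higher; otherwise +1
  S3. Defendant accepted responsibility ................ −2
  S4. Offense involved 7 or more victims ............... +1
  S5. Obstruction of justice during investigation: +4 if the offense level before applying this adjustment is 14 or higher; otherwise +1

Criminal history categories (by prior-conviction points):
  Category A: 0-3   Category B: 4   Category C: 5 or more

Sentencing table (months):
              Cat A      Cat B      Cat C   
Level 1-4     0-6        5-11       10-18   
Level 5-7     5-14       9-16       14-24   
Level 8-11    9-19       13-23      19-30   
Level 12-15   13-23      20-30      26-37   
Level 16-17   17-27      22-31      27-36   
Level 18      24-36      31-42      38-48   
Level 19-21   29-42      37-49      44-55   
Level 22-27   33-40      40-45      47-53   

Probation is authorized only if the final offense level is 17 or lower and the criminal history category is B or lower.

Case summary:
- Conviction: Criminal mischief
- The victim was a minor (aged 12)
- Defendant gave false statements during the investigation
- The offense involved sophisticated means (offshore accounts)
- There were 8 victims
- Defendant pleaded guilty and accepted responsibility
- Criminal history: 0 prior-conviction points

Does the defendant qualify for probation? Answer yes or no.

Yes

Base offense level for criminal mischief: 6.
S1 applies: 6 + 2 = 8.
S2 applies (level before this adjustment is 8 < 12, so +1): 8 + 1 = 9.
S3 applies: 9 − 2 = 7.
S4 applies: 7 + 1 = 8.
S5 applies (level before this adjustment is 8 < 14, so +1): 8 + 1 = 9.
Final offense level: 9.
Criminal history: 0 prior points → Category A (0-3).
Level 9 falls in the 8-11 band.
Grid: Level 8-11 × Category A = 9-19 months.
Probation check: level 9 ≤ 17 and category A ≤ B → eligible.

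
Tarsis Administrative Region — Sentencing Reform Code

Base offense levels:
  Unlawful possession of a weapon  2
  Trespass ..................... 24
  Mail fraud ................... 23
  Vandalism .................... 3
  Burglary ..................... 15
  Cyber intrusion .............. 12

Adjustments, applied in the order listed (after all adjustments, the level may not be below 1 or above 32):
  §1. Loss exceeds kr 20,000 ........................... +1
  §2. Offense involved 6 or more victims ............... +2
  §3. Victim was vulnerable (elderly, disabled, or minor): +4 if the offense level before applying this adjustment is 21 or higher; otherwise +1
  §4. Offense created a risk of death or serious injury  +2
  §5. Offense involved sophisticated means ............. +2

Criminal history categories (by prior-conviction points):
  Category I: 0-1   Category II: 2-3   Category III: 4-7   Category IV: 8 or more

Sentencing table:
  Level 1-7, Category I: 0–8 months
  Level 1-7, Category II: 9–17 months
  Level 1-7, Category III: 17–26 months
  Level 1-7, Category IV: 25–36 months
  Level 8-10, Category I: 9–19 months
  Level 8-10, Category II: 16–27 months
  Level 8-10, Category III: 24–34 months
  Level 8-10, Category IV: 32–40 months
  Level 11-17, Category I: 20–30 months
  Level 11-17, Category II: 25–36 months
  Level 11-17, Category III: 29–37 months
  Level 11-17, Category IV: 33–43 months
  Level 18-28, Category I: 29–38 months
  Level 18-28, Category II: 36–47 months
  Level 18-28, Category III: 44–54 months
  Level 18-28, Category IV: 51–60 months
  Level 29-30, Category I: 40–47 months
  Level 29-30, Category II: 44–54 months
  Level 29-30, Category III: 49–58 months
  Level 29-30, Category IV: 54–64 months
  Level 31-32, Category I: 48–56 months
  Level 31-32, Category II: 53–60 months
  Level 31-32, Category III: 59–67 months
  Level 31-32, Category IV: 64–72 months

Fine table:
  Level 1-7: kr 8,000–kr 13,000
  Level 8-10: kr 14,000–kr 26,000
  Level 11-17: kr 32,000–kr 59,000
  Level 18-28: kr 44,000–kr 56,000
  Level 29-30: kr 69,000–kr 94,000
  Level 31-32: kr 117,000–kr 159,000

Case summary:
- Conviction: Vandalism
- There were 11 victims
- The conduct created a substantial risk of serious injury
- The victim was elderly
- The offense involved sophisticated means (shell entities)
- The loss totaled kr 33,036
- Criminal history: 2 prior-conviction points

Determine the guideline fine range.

Base offense level for vandalism: 3.
§1 applies: 3 + 1 = 4.
§2 applies: 4 + 2 = 6.
§3 applies (level before this adjustment is 6 < 21, so +1): 6 + 1 = 7.
§4 applies: 7 + 2 = 9.
§5 applies: 9 + 2 = 11.
Final offense level: 11.
Level 11 falls in the 11-17 band.
Fine table: Level 11-17 → kr 32,000–kr 59,000.

kr 32,000–kr 59,000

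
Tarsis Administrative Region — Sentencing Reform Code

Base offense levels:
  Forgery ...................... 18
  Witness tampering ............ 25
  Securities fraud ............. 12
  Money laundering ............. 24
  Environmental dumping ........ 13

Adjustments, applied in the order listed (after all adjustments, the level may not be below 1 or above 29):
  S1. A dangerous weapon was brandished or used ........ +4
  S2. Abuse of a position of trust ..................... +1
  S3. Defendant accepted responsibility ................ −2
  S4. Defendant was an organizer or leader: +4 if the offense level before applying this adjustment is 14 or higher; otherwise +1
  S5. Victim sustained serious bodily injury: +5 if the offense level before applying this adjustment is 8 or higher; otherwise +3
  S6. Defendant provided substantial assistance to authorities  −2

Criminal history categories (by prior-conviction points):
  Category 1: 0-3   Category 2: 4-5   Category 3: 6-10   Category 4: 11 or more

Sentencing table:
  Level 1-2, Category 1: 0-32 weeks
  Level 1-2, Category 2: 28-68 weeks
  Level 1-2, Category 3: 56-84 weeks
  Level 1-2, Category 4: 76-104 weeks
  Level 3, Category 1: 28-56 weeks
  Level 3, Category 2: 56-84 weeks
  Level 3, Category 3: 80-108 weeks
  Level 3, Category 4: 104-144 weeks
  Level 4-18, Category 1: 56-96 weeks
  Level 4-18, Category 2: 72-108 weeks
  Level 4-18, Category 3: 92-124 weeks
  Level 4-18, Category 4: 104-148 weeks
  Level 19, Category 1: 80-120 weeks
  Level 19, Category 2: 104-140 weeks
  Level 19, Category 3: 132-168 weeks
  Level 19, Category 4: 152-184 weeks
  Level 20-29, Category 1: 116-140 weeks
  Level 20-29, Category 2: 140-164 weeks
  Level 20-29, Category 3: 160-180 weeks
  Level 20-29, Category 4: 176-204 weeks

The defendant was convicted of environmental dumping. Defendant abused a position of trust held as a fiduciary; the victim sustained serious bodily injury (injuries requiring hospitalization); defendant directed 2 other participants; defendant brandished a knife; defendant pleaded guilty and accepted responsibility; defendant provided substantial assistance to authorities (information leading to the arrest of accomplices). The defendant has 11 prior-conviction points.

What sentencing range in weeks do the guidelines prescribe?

Base offense level for environmental dumping: 13.
S1 applies: 13 + 4 = 17.
S2 applies: 17 + 1 = 18.
S3 applies: 18 − 2 = 16.
S4 applies (level before this adjustment is 16 ≥ 14, so +4): 16 + 4 = 20.
S5 applies (level before this adjustment is 20 ≥ 8, so +5): 20 + 5 = 25.
S6 applies: 25 − 2 = 23.
Final offense level: 23.
Criminal history: 11 prior points → Category 4 (11+).
Level 23 falls in the 20-29 band.
Grid: Level 20-29 × Category 4 = 176-204 weeks.

176-204 weeks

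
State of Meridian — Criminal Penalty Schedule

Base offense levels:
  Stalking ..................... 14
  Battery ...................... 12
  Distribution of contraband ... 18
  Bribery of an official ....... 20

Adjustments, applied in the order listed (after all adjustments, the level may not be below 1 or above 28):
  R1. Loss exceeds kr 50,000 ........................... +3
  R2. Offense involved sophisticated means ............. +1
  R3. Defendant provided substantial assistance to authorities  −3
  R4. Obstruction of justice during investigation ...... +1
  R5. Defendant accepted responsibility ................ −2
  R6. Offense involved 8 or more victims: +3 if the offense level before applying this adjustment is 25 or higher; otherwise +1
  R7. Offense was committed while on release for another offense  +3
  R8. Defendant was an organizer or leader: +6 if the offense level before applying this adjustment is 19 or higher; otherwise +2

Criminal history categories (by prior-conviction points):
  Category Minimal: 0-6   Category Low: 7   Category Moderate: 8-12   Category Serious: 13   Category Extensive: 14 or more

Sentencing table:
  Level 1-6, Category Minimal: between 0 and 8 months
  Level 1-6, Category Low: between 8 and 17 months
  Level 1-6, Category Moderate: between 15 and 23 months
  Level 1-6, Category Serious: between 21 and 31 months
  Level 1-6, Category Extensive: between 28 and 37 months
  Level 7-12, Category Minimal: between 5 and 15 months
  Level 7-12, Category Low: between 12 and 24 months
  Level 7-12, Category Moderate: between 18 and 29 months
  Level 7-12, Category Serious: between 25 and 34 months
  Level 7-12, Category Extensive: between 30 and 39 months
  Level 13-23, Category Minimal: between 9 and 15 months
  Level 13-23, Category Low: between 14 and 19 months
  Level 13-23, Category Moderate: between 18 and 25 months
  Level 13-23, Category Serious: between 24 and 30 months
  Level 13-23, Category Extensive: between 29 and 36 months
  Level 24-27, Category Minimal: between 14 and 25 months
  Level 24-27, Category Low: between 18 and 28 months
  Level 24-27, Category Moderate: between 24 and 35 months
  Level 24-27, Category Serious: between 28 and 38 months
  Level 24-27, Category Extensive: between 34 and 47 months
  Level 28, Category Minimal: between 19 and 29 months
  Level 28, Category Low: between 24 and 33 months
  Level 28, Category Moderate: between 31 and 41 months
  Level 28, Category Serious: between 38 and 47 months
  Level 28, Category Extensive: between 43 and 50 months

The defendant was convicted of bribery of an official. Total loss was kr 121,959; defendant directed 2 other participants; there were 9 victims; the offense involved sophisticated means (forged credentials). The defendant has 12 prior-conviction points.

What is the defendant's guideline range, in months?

Base offense level for bribery of an official: 20.
R1 applies: 20 + 3 = 23.
R2 applies: 23 + 1 = 24.
R4 does not apply.
R6 applies (level before this adjustment is 24 < 25, so +1): 24 + 1 = 25.
R8 applies (level before this adjustment is 25 ≥ 19, so +6): 25 + 6 = 31.
Level 31 exceeds the maximum of 28; capped at 28.
Final offense level: 28.
Criminal history: 12 prior points → Category Moderate (8-12).
Level 28 falls in the 28 band.
Grid: Level 28 × Category Moderate = 31-41 months.

31-41 months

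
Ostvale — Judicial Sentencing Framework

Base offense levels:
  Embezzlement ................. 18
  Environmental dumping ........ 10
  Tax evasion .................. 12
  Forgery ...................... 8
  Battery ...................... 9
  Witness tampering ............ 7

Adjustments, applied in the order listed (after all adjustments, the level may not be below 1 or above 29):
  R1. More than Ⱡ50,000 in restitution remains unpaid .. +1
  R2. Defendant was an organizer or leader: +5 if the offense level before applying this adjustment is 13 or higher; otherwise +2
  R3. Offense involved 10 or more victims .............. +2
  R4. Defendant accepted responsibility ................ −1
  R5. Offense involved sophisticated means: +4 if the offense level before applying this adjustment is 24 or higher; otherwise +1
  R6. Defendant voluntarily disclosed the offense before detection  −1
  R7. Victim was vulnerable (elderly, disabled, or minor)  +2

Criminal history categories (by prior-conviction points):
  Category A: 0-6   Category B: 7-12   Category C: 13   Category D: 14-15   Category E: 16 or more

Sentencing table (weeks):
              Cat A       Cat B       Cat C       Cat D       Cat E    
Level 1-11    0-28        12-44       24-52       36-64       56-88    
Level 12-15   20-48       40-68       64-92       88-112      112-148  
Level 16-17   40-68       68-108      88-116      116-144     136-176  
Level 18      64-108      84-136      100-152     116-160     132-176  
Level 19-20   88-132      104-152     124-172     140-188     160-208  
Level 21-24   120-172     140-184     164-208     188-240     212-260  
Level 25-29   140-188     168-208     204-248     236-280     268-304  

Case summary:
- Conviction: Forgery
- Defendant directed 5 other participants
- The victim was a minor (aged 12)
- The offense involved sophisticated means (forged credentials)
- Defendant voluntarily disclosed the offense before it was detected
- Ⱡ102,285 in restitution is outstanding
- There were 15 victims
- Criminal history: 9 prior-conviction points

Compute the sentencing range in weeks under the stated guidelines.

Base offense level for forgery: 8.
R1 applies: 8 + 1 = 9.
R2 applies (level before this adjustment is 9 < 13, so +2): 9 + 2 = 11.
R3 applies: 11 + 2 = 13.
R4 does not apply.
R5 applies (level before this adjustment is 13 < 24, so +1): 13 + 1 = 14.
R6 applies: 14 − 1 = 13.
R7 applies: 13 + 2 = 15.
Final offense level: 15.
Criminal history: 9 prior points → Category B (7-12).
Level 15 falls in the 12-15 band.
Grid: Level 12-15 × Category B = 40-68 weeks.

40-68 weeks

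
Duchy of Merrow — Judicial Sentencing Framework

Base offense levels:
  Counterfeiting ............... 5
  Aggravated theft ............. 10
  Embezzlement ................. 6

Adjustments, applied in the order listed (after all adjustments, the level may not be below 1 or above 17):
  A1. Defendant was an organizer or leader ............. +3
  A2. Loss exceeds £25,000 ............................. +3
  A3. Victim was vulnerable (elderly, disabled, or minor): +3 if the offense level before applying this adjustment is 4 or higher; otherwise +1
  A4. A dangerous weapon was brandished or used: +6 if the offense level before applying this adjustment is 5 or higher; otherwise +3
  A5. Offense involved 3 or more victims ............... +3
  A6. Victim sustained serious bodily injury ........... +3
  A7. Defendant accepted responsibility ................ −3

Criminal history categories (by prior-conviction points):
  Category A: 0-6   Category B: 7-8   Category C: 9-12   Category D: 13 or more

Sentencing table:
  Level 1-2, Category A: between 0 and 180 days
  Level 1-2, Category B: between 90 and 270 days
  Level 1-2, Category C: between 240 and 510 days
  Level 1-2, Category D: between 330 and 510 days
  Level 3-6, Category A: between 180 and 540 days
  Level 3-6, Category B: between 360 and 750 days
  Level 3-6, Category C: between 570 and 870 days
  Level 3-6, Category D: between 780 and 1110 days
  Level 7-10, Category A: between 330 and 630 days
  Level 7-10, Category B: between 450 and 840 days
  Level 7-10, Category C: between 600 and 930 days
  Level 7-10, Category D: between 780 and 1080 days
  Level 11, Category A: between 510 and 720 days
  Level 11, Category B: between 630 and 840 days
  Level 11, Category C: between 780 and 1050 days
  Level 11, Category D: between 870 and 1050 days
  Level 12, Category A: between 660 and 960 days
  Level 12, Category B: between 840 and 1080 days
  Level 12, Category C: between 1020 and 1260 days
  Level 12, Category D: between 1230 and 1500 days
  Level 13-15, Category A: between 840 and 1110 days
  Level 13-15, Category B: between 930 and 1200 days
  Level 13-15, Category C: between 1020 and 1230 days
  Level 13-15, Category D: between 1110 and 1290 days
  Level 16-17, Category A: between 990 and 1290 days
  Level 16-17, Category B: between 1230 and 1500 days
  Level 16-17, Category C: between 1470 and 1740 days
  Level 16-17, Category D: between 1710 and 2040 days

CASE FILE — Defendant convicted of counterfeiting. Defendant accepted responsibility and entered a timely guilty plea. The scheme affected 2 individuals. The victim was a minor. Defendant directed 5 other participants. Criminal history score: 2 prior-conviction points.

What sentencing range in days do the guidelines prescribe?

Base offense level for counterfeiting: 5.
A1 applies: 5 + 3 = 8.
A3 applies (level before this adjustment is 8 ≥ 4, so +3): 8 + 3 = 11.
A6 does not apply.
A7 applies: 11 − 3 = 8.
Final offense level: 8.
Criminal history: 2 prior points → Category A (0-6).
Level 8 falls in the 7-10 band.
Grid: Level 7-10 × Category A = 330-630 days.

330-630 days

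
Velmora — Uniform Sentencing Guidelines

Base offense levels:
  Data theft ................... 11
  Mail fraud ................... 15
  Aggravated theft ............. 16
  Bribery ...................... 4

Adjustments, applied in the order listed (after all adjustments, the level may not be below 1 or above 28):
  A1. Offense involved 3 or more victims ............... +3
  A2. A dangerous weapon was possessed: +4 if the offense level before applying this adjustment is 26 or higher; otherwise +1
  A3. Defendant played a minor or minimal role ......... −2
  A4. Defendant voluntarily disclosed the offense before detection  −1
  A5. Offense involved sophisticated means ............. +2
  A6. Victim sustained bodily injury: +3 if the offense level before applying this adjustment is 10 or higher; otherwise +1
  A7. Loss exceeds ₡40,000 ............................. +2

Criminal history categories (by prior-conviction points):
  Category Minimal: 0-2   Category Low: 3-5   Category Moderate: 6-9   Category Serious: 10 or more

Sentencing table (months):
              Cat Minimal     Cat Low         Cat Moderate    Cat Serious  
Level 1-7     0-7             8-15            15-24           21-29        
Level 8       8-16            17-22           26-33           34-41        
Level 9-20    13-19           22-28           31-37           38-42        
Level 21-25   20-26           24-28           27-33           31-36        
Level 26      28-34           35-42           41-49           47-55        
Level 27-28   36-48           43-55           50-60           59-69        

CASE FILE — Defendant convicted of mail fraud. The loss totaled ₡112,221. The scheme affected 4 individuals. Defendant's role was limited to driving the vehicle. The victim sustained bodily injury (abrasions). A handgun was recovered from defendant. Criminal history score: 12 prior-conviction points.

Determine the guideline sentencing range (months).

Base offense level for mail fraud: 15.
A1 applies: 15 + 3 = 18.
A2 applies (level before this adjustment is 18 < 26, so +1): 18 + 1 = 19.
A3 applies: 19 − 2 = 17.
A4 does not apply.
A6 applies (level before this adjustment is 17 ≥ 10, so +3): 17 + 3 = 20.
A7 applies: 20 + 2 = 22.
Final offense level: 22.
Criminal history: 12 prior points → Category Serious (10+).
Level 22 falls in the 21-25 band.
Grid: Level 21-25 × Category Serious = 31-36 months.

31-36 months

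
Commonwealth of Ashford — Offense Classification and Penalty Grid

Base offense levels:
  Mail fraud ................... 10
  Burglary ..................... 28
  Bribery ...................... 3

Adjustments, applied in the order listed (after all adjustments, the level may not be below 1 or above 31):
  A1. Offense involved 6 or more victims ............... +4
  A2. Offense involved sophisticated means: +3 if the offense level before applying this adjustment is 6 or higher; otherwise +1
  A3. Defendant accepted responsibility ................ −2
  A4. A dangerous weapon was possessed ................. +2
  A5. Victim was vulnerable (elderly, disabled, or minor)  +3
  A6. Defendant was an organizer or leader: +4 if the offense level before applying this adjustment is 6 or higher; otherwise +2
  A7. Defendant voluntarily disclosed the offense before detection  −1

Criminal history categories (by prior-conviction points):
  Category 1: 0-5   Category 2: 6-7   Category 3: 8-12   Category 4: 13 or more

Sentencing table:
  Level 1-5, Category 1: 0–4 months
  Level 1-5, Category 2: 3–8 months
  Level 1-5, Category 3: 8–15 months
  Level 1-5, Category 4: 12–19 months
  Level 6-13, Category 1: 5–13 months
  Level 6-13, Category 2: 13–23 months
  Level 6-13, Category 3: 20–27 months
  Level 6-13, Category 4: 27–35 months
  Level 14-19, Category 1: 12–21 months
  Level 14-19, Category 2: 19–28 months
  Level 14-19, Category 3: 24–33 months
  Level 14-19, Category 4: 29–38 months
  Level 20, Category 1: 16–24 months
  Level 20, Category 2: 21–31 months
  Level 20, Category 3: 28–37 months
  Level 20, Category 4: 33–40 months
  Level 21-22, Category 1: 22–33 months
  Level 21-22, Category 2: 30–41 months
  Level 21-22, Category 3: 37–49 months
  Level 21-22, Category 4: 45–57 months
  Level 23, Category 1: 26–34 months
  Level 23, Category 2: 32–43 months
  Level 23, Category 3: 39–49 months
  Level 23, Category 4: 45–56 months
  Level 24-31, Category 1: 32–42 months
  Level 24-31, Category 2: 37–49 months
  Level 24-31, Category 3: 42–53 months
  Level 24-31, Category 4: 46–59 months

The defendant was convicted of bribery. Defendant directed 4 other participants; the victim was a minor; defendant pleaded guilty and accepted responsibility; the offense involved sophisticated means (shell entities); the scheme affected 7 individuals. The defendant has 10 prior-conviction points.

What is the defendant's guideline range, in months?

24-33 months

Base offense level for bribery: 3.
A1 applies: 3 + 4 = 7.
A2 applies (level before this adjustment is 7 ≥ 6, so +3): 7 + 3 = 10.
A3 applies: 10 − 2 = 8.
A5 applies: 8 + 3 = 11.
A6 applies (level before this adjustment is 11 ≥ 6, so +4): 11 + 4 = 15.
Final offense level: 15.
Criminal history: 10 prior points → Category 3 (8-12).
Level 15 falls in the 14-19 band.
Grid: Level 14-19 × Category 3 = 24-33 months.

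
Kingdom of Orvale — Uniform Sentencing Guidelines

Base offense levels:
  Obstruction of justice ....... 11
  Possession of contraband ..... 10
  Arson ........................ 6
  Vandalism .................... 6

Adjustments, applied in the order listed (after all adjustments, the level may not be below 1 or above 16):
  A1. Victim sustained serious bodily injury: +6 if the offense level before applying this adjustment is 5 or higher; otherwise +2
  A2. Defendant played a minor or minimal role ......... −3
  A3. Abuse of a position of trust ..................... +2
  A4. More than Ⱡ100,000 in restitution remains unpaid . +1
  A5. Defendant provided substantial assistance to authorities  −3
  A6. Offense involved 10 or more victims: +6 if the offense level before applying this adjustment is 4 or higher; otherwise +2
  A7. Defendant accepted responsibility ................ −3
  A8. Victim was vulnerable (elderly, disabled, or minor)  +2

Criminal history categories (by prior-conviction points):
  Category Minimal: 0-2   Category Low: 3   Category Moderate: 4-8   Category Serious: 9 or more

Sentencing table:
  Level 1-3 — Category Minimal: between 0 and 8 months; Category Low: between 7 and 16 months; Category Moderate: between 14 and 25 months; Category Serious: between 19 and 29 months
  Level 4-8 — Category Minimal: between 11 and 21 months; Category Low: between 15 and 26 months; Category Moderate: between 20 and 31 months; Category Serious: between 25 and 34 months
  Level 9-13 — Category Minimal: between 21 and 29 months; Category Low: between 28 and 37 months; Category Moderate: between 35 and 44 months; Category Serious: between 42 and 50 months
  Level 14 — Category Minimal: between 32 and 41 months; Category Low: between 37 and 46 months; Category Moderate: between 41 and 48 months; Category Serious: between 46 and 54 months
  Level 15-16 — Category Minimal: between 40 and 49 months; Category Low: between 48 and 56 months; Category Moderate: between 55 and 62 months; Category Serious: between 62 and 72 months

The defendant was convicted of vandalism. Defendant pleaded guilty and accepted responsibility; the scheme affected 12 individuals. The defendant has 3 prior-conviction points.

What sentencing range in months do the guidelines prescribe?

28-37 months

Base offense level for vandalism: 6.
A1 does not apply.
A6 applies (level before this adjustment is 6 ≥ 4, so +6): 6 + 6 = 12.
A7 applies: 12 − 3 = 9.
Final offense level: 9.
Criminal history: 3 prior points → Category Low (3).
Level 9 falls in the 9-13 band.
Grid: Level 9-13 × Category Low = 28-37 months.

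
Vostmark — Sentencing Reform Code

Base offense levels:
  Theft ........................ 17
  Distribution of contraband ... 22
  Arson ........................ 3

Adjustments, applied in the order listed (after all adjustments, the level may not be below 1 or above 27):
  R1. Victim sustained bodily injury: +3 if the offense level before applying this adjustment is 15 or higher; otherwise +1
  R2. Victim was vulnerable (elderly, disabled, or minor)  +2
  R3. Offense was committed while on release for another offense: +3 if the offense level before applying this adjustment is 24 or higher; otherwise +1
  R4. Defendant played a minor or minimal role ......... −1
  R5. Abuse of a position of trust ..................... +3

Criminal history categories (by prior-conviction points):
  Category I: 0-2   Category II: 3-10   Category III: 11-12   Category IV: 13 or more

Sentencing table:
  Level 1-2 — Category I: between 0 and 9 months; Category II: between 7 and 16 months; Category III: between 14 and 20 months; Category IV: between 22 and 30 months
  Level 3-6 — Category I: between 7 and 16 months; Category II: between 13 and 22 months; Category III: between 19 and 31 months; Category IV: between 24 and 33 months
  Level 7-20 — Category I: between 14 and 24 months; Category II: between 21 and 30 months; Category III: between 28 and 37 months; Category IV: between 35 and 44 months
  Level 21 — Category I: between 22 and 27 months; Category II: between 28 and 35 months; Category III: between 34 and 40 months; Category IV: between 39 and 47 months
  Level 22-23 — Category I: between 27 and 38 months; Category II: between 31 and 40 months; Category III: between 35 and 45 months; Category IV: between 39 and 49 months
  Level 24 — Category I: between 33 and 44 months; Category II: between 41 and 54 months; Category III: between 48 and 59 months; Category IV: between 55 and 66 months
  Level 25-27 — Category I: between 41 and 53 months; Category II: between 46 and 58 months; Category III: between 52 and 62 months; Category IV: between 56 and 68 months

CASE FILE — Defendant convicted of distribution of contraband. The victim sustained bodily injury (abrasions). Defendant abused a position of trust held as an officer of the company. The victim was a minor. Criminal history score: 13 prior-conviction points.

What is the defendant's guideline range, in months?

Base offense level for distribution of contraband: 22.
R1 applies (level before this adjustment is 22 ≥ 15, so +3): 22 + 3 = 25.
R2 applies: 25 + 2 = 27.
R5 applies: 27 + 3 = 30.
Level 30 exceeds the maximum of 27; capped at 27.
Final offense level: 27.
Criminal history: 13 prior points → Category IV (13+).
Level 27 falls in the 25-27 band.
Grid: Level 25-27 × Category IV = 56-68 months.

56-68 months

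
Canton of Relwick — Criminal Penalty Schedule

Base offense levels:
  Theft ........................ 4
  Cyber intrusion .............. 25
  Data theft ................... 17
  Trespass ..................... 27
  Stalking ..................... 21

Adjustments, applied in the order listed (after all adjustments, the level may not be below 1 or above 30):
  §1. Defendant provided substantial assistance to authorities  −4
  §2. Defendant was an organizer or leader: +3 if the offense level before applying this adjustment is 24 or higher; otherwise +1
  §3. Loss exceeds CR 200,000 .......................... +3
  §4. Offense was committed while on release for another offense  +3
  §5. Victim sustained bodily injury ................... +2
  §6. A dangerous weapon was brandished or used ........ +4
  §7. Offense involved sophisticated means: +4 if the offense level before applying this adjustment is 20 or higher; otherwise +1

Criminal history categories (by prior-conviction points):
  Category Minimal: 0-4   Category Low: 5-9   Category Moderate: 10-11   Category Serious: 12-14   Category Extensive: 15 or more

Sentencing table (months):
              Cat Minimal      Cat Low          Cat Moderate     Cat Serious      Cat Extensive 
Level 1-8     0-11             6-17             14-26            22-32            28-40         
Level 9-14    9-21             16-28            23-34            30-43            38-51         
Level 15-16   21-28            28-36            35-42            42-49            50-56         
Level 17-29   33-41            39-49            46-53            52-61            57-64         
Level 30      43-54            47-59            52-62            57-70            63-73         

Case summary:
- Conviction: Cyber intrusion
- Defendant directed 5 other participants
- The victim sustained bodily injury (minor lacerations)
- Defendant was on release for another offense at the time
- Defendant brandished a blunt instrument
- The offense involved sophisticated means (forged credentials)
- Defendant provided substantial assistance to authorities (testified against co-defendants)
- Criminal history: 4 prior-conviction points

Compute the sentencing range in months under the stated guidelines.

43-54 months

Base offense level for cyber intrusion: 25.
§1 applies: 25 − 4 = 21.
§2 applies (level before this adjustment is 21 < 24, so +1): 21 + 1 = 22.
§3 does not apply.
§4 applies: 22 + 3 = 25.
§5 applies: 25 + 2 = 27.
§6 applies: 27 + 4 = 31.
§7 applies (level before this adjustment is 31 ≥ 20, so +4): 31 + 4 = 35.
Level 35 exceeds the maximum of 30; capped at 30.
Final offense level: 30.
Criminal history: 4 prior points → Category Minimal (0-4).
Level 30 falls in the 30 band.
Grid: Level 30 × Category Minimal = 43-54 months.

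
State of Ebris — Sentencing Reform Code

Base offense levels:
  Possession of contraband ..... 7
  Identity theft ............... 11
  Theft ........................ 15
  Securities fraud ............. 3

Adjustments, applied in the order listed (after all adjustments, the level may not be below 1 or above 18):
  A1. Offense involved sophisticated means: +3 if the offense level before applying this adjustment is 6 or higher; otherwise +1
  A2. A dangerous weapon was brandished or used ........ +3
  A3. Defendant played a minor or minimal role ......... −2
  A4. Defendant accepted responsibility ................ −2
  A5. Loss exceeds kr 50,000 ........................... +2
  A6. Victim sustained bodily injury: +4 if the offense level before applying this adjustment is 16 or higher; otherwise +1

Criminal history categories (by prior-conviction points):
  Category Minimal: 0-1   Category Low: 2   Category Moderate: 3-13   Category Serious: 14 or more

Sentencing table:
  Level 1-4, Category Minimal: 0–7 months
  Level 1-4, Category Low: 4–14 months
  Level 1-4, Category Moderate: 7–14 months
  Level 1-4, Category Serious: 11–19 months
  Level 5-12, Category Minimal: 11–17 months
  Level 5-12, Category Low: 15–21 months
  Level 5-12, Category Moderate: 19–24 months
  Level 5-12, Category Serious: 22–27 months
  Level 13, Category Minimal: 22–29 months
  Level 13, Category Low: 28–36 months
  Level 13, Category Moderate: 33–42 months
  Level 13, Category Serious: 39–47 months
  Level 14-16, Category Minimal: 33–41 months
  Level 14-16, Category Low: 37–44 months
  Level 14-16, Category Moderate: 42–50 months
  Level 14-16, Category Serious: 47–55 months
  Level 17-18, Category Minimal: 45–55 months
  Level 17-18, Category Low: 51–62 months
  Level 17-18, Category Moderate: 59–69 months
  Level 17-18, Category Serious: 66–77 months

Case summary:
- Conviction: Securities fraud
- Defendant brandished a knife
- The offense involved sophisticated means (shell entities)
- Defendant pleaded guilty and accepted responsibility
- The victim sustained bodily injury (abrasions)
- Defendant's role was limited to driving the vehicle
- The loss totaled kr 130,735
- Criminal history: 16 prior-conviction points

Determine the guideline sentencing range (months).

Base offense level for securities fraud: 3.
A1 applies (level before this adjustment is 3 < 6, so +1): 3 + 1 = 4.
A2 applies: 4 + 3 = 7.
A3 applies: 7 − 2 = 5.
A4 applies: 5 − 2 = 3.
A5 applies: 3 + 2 = 5.
A6 applies (level before this adjustment is 5 < 16, so +1): 5 + 1 = 6.
Final offense level: 6.
Criminal history: 16 prior points → Category Serious (14+).
Level 6 falls in the 5-12 band.
Grid: Level 5-12 × Category Serious = 22-27 months.

22-27 months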